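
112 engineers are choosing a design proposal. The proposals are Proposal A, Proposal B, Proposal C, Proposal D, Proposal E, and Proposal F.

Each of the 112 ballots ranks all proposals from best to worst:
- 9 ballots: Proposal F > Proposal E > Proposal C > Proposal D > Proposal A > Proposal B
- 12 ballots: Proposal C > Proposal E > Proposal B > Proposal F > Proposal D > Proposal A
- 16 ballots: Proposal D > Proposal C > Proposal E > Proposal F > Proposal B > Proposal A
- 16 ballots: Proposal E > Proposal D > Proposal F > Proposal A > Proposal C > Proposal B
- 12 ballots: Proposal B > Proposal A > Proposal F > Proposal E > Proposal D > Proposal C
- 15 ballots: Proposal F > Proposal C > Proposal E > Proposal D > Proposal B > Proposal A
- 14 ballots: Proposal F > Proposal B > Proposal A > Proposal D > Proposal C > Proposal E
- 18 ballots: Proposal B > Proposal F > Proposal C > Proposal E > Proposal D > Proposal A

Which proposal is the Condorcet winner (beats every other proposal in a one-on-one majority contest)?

Proposal F

Proposal F vs Proposal A: 100–12
Proposal F vs Proposal B: 70–42
Proposal F vs Proposal C: 84–28
Proposal F vs Proposal D: 80–32
Proposal F vs Proposal E: 68–44
Proposal F beats every other proposal.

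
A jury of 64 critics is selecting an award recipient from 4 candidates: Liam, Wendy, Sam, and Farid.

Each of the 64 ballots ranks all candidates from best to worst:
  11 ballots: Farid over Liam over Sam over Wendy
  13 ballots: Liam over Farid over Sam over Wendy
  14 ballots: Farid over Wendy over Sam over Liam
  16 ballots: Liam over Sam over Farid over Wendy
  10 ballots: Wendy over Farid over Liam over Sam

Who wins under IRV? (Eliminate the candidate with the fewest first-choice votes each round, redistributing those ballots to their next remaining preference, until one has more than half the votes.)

Farid

Round 1: Liam 29, Wendy 10, Sam 0, Farid 25. Sam eliminated.
Round 2: Liam 29, Wendy 10, Farid 25. Wendy eliminated.
Round 3: Liam 29, Farid 35. Farid has a majority (≥33).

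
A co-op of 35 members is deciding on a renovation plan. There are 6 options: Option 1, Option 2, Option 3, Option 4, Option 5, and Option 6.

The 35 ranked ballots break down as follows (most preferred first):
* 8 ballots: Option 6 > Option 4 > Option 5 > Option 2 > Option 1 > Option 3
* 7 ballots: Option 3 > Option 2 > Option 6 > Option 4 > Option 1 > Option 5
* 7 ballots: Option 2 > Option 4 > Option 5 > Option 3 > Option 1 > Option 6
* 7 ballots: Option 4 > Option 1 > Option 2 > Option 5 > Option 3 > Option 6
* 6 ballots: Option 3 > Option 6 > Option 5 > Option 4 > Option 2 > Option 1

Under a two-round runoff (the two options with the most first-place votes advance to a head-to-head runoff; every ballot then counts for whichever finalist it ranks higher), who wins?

Option 3

Round 1 first-place votes: Option 1 0, Option 2 7, Option 3 13, Option 4 7, Option 5 0, Option 6 8. Option 3 and Option 6 advance.
Runoff: Option 3 is ranked above Option 6 on 27 ballots, Option 6 above Option 3 on 8.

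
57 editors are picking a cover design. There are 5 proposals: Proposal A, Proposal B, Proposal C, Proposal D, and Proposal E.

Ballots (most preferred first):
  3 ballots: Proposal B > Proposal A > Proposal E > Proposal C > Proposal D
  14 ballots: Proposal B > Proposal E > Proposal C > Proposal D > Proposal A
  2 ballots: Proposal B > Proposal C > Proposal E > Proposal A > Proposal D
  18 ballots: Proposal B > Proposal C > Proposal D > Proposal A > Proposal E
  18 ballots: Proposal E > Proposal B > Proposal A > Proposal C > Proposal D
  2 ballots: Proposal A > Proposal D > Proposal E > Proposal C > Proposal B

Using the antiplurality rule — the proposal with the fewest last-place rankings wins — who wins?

Last-place votes: Proposal A 14, Proposal B 2, Proposal C 0, Proposal D 23, Proposal E 18.

Proposal C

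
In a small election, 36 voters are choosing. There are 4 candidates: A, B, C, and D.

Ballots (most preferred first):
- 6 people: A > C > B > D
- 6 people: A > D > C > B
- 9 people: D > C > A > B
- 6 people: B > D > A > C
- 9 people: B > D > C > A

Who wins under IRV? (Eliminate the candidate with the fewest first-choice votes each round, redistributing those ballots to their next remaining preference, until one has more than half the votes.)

Round 1: A 12, B 15, C 0, D 9. C eliminated.
Round 2: A 12, B 15, D 9. D eliminated.
Round 3: A 21, B 15. A has a majority (≥19).

A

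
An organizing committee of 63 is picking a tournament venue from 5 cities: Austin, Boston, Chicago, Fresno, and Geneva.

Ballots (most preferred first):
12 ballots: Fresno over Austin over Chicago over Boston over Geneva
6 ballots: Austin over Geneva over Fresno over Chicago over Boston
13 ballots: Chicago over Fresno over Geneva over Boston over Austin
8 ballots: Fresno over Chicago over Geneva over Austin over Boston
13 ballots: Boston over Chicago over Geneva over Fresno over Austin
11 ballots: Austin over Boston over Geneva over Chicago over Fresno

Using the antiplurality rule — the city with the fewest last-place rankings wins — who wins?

Last-place votes: Austin 26, Boston 14, Chicago 0, Fresno 11, Geneva 12.

Chicago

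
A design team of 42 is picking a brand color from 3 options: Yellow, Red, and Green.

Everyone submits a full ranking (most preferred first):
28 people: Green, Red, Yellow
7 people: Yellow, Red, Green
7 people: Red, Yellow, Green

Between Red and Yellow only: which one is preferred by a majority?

Red

Red is ranked above Yellow on 35 ballots; Yellow above Red on 7.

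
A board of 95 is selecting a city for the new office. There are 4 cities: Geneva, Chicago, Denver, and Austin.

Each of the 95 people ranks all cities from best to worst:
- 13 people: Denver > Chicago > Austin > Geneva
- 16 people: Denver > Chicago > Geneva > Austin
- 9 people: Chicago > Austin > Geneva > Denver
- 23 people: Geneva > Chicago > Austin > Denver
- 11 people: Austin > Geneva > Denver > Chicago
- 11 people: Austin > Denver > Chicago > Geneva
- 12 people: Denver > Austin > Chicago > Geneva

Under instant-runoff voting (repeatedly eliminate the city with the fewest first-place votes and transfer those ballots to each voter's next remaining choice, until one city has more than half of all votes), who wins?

Austin

Round 1: Geneva 23, Chicago 9, Denver 41, Austin 22. Chicago eliminated.
Round 2: Geneva 23, Denver 41, Austin 31. Geneva eliminated.
Round 3: Denver 41, Austin 54. Austin has a majority (≥48).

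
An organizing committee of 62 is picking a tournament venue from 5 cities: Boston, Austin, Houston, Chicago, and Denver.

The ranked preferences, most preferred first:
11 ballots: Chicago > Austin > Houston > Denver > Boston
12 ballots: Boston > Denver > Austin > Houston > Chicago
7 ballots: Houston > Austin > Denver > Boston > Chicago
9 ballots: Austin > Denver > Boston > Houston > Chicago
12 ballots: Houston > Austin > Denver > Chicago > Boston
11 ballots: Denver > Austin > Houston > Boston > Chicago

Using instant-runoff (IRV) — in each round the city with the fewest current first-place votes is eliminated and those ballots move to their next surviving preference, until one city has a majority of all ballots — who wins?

Round 1: Boston 12, Austin 9, Houston 19, Chicago 11, Denver 11. Austin eliminated.
Round 2: Boston 12, Houston 19, Chicago 11, Denver 20. Chicago eliminated.
Round 3: Boston 12, Houston 30, Denver 20. Boston eliminated.
Round 4: Houston 30, Denver 32. Denver has a majority (≥32).

Denver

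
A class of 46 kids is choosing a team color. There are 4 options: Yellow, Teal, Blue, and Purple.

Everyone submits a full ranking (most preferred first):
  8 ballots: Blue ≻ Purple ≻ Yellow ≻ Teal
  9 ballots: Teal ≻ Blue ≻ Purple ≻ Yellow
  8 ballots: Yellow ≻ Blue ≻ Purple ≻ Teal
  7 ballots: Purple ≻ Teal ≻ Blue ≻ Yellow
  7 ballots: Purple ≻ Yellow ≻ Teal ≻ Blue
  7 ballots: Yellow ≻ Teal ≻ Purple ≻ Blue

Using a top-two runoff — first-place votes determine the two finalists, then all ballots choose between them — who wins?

Round 1 first-place votes: Yellow 15, Teal 9, Blue 8, Purple 14. Yellow and Purple advance.
Runoff: Yellow is ranked above Purple on 15 ballots, Purple above Yellow on 31.

Purple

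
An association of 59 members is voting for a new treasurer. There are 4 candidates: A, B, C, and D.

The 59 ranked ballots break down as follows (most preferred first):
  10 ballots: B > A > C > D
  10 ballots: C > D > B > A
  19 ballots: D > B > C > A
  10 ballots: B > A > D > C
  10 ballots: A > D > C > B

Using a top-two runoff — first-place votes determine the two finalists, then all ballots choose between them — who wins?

D

Round 1 first-place votes: A 10, B 20, C 10, D 19. B and D advance.
Runoff: B is ranked above D on 20 ballots, D above B on 39.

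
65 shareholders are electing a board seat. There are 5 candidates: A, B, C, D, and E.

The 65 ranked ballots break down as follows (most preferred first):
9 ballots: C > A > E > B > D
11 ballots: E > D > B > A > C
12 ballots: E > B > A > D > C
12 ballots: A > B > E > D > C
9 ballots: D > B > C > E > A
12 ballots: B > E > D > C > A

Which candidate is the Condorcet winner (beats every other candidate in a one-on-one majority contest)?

B vs A: 44–21
B vs C: 56–9
B vs D: 45–20
B vs E: 33–32
B beats every other candidate.

B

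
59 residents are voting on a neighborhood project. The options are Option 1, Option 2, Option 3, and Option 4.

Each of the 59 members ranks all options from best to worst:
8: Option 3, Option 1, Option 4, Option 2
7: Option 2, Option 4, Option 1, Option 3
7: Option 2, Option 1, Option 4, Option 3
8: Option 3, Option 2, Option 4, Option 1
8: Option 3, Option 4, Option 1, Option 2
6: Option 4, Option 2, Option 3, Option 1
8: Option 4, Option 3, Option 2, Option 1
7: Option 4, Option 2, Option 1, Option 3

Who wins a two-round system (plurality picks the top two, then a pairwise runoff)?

Round 1 first-place votes: Option 1 0, Option 2 14, Option 3 24, Option 4 21. Option 3 and Option 4 advance.
Runoff: Option 3 is ranked above Option 4 on 24 ballots, Option 4 above Option 3 on 35.

Option 4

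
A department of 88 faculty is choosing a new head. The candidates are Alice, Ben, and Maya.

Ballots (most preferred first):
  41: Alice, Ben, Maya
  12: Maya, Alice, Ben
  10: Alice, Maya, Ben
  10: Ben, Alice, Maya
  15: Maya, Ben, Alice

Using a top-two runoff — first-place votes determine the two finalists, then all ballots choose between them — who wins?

Alice

Round 1 first-place votes: Alice 51, Ben 10, Maya 27. Alice and Maya advance.
Runoff: Alice is ranked above Maya on 61 ballots, Maya above Alice on 27.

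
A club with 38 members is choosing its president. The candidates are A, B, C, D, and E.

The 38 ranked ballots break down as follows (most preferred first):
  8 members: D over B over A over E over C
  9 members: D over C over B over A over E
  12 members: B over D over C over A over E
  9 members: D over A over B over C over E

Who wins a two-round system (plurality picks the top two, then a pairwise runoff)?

Round 1 first-place votes: A 0, B 12, C 0, D 26, E 0. D and B advance.
Runoff: D is ranked above B on 26 ballots, B above D on 12.

D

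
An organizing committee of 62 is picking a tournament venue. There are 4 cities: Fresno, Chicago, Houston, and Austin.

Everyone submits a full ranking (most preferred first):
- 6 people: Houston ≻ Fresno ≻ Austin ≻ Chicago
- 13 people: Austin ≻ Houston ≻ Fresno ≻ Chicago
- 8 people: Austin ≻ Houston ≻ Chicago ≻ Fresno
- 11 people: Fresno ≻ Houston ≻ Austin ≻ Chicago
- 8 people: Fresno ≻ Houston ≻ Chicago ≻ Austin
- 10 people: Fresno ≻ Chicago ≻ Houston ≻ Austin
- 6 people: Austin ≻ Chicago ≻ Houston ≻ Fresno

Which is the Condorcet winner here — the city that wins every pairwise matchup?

Houston vs Fresno: 33–29
Houston vs Chicago: 46–16
Houston vs Austin: 35–27
Houston beats every other city.

Houston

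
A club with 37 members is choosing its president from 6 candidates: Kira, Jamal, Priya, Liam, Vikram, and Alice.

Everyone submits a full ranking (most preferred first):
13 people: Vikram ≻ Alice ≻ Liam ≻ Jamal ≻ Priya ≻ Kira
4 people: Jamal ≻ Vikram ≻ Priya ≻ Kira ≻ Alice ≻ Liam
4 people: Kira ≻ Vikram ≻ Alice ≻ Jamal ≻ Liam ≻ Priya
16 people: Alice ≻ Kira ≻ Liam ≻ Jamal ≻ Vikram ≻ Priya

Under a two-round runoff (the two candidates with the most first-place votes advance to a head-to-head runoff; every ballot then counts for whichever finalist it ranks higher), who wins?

Vikram

Round 1 first-place votes: Kira 4, Jamal 4, Priya 0, Liam 0, Vikram 13, Alice 16. Alice and Vikram advance.
Runoff: Alice is ranked above Vikram on 16 ballots, Vikram above Alice on 21.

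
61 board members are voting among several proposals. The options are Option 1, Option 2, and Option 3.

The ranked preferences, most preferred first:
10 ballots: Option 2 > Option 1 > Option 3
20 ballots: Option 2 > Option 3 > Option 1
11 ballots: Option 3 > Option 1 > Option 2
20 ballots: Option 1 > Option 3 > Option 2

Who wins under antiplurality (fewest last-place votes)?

Last-place votes: Option 1 20, Option 2 31, Option 3 10.

Option 3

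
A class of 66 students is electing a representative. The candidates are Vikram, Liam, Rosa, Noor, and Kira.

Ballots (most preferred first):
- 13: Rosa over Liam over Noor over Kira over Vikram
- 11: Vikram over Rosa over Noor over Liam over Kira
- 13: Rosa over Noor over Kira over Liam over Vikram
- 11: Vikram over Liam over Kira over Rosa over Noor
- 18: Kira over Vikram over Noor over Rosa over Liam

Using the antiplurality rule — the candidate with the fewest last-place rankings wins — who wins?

Rosa

Last-place votes: Vikram 26, Liam 18, Rosa 0, Noor 11, Kira 11.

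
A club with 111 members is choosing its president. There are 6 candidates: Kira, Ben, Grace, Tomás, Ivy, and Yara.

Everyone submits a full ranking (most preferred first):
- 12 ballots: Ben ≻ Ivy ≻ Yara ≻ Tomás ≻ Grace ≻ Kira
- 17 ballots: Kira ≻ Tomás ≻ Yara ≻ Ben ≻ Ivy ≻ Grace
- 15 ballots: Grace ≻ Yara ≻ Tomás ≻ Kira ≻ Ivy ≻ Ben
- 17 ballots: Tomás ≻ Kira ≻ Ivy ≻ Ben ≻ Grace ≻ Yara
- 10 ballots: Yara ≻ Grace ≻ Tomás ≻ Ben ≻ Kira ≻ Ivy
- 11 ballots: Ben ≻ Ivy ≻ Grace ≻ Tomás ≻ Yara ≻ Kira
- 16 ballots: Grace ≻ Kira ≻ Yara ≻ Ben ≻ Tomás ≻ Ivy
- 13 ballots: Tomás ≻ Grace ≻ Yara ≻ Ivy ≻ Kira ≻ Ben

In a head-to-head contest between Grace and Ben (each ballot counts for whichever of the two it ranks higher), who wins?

Ben

Grace is ranked above Ben on 54 ballots; Ben above Grace on 57.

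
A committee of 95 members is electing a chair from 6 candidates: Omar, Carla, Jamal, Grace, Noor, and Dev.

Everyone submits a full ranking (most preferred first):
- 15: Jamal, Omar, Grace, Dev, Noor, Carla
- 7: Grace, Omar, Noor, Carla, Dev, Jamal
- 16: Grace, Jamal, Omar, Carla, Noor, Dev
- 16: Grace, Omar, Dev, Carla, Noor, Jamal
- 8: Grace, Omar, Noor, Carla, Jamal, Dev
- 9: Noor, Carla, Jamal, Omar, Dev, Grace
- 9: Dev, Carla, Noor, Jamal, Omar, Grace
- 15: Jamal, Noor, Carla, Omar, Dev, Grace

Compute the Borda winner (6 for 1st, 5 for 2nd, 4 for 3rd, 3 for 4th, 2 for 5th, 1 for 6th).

Omar: 15×5 + 7×5 + 16×4 + 16×5 + 8×5 + 9×3 + 9×2 + 15×3 = 384
Carla: 15×1 + 7×3 + 16×3 + 16×3 + 8×3 + 9×5 + 9×5 + 15×4 = 306
Jamal: 15×6 + 7×1 + 16×5 + 16×1 + 8×2 + 9×4 + 9×3 + 15×6 = 362
Grace: 15×4 + 7×6 + 16×6 + 16×6 + 8×6 + 9×1 + 9×1 + 15×1 = 375
Noor: 15×2 + 7×4 + 16×2 + 16×2 + 8×4 + 9×6 + 9×4 + 15×5 = 319
Dev: 15×3 + 7×2 + 16×1 + 16×4 + 8×1 + 9×2 + 9×6 + 15×2 = 249

Omar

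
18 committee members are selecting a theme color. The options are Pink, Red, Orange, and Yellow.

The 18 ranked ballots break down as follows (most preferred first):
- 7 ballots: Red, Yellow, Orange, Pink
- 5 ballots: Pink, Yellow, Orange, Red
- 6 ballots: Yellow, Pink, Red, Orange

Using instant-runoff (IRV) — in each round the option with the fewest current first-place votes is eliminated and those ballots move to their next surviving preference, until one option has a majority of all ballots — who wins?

Round 1: Pink 5, Red 7, Orange 0, Yellow 6. Orange eliminated.
Round 2: Pink 5, Red 7, Yellow 6. Pink eliminated.
Round 3: Red 7, Yellow 11. Yellow has a majority (≥10).

Yellow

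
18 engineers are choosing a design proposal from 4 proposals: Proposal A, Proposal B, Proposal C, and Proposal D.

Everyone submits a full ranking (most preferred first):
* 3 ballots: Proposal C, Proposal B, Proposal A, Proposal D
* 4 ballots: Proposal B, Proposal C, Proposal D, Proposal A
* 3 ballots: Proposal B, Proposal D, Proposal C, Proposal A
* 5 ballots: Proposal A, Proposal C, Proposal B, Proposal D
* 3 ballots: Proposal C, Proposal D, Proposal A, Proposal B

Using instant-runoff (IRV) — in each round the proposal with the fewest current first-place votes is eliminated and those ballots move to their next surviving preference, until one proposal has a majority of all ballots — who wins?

Proposal C

Round 1: Proposal A 5, Proposal B 7, Proposal C 6, Proposal D 0. Proposal D eliminated.
Round 2: Proposal A 5, Proposal B 7, Proposal C 6. Proposal A eliminated.
Round 3: Proposal B 7, Proposal C 11. Proposal C has a majority (≥10).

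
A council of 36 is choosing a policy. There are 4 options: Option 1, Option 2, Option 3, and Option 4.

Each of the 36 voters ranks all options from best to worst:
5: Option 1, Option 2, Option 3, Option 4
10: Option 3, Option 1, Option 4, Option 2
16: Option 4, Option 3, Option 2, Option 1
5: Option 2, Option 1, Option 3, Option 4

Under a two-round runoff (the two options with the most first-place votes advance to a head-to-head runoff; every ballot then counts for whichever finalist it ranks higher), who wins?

Round 1 first-place votes: Option 1 5, Option 2 5, Option 3 10, Option 4 16. Option 4 and Option 3 advance.
Runoff: Option 4 is ranked above Option 3 on 16 ballots, Option 3 above Option 4 on 20.

Option 3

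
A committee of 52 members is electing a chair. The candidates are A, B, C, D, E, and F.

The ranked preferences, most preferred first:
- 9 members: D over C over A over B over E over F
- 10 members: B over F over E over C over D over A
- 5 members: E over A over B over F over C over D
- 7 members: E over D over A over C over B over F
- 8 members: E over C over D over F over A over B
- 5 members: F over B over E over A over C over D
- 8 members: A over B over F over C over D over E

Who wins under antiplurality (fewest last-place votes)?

Last-place votes: A 10, B 8, C 0, D 10, E 8, F 16.

C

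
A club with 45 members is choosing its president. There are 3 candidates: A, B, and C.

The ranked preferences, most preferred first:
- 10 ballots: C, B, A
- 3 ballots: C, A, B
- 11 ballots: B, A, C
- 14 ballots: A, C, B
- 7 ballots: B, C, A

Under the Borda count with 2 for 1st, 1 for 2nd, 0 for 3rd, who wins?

C

A: 10×0 + 3×1 + 11×1 + 14×2 + 7×0 = 42
B: 10×1 + 3×0 + 11×2 + 14×0 + 7×2 = 46
C: 10×2 + 3×2 + 11×0 + 14×1 + 7×1 = 47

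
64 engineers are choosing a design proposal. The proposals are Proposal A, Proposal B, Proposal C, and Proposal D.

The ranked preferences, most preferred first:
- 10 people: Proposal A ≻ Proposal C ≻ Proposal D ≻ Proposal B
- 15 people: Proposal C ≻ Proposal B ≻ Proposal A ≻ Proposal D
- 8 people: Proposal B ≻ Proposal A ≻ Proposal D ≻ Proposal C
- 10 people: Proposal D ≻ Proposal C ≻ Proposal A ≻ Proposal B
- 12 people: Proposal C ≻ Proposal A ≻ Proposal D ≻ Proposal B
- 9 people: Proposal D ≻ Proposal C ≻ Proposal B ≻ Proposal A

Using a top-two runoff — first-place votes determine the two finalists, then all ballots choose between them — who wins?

Proposal C

Round 1 first-place votes: Proposal A 10, Proposal B 8, Proposal C 27, Proposal D 19. Proposal C and Proposal D advance.
Runoff: Proposal C is ranked above Proposal D on 37 ballots, Proposal D above Proposal C on 27.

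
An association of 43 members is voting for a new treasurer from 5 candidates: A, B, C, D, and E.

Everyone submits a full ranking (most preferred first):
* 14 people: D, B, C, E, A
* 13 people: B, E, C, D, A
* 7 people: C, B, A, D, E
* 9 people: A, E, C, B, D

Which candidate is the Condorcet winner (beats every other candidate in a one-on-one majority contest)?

B vs A: 34–9
B vs C: 27–16
B vs D: 29–14
B vs E: 34–9
B beats every other candidate.

B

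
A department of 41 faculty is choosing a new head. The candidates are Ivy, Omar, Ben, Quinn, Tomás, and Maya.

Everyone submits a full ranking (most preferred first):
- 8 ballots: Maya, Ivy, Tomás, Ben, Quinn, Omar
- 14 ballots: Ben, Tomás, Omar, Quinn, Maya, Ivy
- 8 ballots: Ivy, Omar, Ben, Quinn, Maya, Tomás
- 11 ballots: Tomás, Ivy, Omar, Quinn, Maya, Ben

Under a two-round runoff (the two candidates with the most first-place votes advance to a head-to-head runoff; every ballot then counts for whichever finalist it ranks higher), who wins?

Ben

Round 1 first-place votes: Ivy 8, Omar 0, Ben 14, Quinn 0, Tomás 11, Maya 8. Ben and Tomás advance.
Runoff: Ben is ranked above Tomás on 22 ballots, Tomás above Ben on 19.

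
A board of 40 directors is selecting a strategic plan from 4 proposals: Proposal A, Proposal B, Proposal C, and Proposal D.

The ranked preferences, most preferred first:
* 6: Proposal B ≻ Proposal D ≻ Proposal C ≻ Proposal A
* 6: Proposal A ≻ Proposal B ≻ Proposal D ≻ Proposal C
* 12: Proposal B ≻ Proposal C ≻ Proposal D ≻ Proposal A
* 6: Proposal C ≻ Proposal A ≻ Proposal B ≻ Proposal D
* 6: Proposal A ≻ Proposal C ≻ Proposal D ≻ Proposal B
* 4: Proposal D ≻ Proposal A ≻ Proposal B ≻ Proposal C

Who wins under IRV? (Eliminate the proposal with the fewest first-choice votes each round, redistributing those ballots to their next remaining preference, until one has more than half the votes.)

Round 1: Proposal A 12, Proposal B 18, Proposal C 6, Proposal D 4. Proposal D eliminated.
Round 2: Proposal A 16, Proposal B 18, Proposal C 6. Proposal C eliminated.
Round 3: Proposal A 22, Proposal B 18. Proposal A has a majority (≥21).

Proposal A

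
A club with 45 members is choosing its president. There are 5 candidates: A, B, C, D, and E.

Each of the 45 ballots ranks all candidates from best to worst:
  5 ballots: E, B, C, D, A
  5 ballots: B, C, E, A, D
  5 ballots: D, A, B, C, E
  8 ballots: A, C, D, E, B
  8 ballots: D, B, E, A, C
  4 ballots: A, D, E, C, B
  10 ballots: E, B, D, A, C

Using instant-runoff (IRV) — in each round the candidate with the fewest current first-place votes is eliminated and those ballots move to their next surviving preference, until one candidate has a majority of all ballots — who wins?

Round 1: A 12, B 5, C 0, D 13, E 15. C eliminated.
Round 2: A 12, B 5, D 13, E 15. B eliminated.
Round 3: A 12, D 13, E 20. A eliminated.
Round 4: D 25, E 20. D has a majority (≥23).

D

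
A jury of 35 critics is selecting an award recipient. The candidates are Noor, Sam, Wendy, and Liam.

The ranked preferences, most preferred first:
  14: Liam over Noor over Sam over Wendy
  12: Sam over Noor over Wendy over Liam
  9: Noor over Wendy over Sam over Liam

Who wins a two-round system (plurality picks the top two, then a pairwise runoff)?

Round 1 first-place votes: Noor 9, Sam 12, Wendy 0, Liam 14. Liam and Sam advance.
Runoff: Liam is ranked above Sam on 14 ballots, Sam above Liam on 21.

Sam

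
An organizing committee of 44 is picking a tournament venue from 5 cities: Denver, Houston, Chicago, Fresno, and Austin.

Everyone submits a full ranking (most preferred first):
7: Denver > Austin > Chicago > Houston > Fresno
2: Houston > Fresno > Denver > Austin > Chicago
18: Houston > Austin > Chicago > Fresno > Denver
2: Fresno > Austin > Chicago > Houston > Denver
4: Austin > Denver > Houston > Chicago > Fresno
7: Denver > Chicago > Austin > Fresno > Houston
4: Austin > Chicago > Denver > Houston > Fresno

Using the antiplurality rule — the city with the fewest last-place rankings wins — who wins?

Last-place votes: Denver 20, Houston 7, Chicago 2, Fresno 15, Austin 0.

Austin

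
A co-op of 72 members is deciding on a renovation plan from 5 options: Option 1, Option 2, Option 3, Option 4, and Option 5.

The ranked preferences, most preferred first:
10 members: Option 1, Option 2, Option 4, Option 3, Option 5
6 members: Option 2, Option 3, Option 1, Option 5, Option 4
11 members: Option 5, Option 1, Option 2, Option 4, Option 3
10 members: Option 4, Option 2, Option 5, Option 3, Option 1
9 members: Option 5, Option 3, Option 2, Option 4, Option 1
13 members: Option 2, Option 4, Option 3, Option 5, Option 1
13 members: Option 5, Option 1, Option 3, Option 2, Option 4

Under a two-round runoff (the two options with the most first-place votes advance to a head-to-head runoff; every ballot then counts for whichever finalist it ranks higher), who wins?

Option 2

Round 1 first-place votes: Option 1 10, Option 2 19, Option 3 0, Option 4 10, Option 5 33. Option 5 and Option 2 advance.
Runoff: Option 5 is ranked above Option 2 on 33 ballots, Option 2 above Option 5 on 39.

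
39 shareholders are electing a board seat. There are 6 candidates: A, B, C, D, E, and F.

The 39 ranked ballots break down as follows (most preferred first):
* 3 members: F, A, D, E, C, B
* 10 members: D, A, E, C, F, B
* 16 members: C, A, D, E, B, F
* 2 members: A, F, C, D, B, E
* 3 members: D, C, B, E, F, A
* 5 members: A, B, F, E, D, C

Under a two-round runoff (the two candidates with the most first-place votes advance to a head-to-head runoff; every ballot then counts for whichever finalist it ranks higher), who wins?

Round 1 first-place votes: A 7, B 0, C 16, D 13, E 0, F 3. C and D advance.
Runoff: C is ranked above D on 18 ballots, D above C on 21.

D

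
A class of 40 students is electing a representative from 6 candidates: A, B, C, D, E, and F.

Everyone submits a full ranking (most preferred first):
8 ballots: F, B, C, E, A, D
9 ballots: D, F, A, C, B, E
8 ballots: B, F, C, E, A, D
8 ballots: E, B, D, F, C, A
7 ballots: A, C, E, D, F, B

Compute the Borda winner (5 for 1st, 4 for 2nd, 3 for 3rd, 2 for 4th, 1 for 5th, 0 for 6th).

F

A: 8×1 + 9×3 + 8×1 + 8×0 + 7×5 = 78
B: 8×4 + 9×1 + 8×5 + 8×4 + 7×0 = 113
C: 8×3 + 9×2 + 8×3 + 8×1 + 7×4 = 102
D: 8×0 + 9×5 + 8×0 + 8×3 + 7×2 = 83
E: 8×2 + 9×0 + 8×2 + 8×5 + 7×3 = 93
F: 8×5 + 9×4 + 8×4 + 8×2 + 7×1 = 131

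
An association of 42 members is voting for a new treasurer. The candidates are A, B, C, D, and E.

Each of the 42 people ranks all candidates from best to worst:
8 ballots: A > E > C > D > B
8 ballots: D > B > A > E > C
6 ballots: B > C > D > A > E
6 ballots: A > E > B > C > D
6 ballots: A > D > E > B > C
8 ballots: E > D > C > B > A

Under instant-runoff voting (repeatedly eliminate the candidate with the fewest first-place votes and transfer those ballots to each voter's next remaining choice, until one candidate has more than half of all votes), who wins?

Round 1: A 20, B 6, C 0, D 8, E 8. C eliminated.
Round 2: A 20, B 6, D 8, E 8. B eliminated.
Round 3: A 20, D 14, E 8. E eliminated.
Round 4: A 20, D 22. D has a majority (≥22).

D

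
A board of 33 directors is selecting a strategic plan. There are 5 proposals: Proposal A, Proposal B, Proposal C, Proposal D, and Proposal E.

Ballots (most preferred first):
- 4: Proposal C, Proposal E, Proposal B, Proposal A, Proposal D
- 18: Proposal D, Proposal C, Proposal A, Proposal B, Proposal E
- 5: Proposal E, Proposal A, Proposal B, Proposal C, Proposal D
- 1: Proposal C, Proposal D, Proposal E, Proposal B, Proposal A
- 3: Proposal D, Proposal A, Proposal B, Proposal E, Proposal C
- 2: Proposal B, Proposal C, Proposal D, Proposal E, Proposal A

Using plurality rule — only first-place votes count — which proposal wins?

First-place votes: Proposal A 0, Proposal B 2, Proposal C 5, Proposal D 21, Proposal E 5.

Proposal D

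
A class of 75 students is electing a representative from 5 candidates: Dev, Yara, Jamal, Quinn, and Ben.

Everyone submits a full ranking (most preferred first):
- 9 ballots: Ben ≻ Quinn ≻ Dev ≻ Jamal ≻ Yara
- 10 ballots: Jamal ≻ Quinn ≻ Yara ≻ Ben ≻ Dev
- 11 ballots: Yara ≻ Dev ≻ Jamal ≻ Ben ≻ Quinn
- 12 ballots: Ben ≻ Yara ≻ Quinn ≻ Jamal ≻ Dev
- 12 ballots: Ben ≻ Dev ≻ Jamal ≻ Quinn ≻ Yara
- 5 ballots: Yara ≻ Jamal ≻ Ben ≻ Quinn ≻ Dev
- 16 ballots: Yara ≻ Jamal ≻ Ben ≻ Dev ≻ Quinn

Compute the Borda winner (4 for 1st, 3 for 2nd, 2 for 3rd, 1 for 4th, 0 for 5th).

Dev: 9×2 + 10×0 + 11×3 + 12×0 + 12×3 + 5×0 + 16×1 = 103
Yara: 9×0 + 10×2 + 11×4 + 12×3 + 12×0 + 5×4 + 16×4 = 184
Jamal: 9×1 + 10×4 + 11×2 + 12×1 + 12×2 + 5×3 + 16×3 = 170
Quinn: 9×3 + 10×3 + 11×0 + 12×2 + 12×1 + 5×1 + 16×0 = 98
Ben: 9×4 + 10×1 + 11×1 + 12×4 + 12×4 + 5×2 + 16×2 = 195

Ben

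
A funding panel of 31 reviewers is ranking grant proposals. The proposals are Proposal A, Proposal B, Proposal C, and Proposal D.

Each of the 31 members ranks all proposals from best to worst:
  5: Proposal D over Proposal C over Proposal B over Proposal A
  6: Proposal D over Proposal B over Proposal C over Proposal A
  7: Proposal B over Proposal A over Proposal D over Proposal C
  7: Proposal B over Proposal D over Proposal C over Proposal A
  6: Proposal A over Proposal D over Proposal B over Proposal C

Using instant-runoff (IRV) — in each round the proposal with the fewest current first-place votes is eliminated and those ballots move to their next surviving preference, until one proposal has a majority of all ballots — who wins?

Proposal D

Round 1: Proposal A 6, Proposal B 14, Proposal C 0, Proposal D 11. Proposal C eliminated.
Round 2: Proposal A 6, Proposal B 14, Proposal D 11. Proposal A eliminated.
Round 3: Proposal B 14, Proposal D 17. Proposal D has a majority (≥16).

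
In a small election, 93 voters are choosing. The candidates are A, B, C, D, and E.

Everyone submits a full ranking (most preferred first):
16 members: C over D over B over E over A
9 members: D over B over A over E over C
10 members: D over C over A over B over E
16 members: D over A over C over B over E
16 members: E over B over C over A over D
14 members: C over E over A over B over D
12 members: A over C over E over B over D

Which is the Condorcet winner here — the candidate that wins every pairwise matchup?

C

C vs A: 56–37
C vs B: 68–25
C vs D: 58–35
C vs E: 68–25
C beats every other candidate.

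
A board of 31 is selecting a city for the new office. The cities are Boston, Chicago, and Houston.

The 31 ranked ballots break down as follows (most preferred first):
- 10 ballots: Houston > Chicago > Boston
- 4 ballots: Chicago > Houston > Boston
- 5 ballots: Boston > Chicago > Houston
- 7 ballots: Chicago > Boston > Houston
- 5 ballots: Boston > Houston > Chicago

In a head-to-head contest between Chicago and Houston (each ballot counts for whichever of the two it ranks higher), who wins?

Chicago is ranked above Houston on 16 ballots; Houston above Chicago on 15.

Chicago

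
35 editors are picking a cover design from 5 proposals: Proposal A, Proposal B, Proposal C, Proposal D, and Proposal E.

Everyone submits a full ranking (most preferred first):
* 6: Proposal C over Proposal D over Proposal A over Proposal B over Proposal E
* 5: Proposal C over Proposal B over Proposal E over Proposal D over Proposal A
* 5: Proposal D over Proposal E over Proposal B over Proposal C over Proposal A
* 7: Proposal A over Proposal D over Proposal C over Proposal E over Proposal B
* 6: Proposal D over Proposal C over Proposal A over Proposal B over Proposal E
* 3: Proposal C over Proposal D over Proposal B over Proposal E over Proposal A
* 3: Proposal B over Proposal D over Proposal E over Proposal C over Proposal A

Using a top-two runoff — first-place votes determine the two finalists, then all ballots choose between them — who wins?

Round 1 first-place votes: Proposal A 7, Proposal B 3, Proposal C 14, Proposal D 11, Proposal E 0. Proposal C and Proposal D advance.
Runoff: Proposal C is ranked above Proposal D on 14 ballots, Proposal D above Proposal C on 21.

Proposal D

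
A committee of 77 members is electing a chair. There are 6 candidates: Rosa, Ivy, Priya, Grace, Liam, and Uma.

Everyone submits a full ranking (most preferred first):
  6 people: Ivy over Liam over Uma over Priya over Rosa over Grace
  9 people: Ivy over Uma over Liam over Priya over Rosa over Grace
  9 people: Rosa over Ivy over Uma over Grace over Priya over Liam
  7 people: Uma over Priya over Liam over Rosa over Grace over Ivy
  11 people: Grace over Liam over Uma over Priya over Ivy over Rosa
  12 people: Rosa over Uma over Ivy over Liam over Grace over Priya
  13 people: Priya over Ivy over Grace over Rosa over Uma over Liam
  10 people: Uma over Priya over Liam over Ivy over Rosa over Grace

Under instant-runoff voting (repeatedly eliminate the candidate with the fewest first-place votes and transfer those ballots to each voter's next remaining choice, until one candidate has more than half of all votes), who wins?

Round 1: Rosa 21, Ivy 15, Priya 13, Grace 11, Liam 0, Uma 17. Liam eliminated.
Round 2: Rosa 21, Ivy 15, Priya 13, Grace 11, Uma 17. Grace eliminated.
Round 3: Rosa 21, Ivy 15, Priya 13, Uma 28. Priya eliminated.
Round 4: Rosa 21, Ivy 28, Uma 28. Rosa eliminated.
Round 5: Ivy 37, Uma 40. Uma has a majority (≥39).

Uma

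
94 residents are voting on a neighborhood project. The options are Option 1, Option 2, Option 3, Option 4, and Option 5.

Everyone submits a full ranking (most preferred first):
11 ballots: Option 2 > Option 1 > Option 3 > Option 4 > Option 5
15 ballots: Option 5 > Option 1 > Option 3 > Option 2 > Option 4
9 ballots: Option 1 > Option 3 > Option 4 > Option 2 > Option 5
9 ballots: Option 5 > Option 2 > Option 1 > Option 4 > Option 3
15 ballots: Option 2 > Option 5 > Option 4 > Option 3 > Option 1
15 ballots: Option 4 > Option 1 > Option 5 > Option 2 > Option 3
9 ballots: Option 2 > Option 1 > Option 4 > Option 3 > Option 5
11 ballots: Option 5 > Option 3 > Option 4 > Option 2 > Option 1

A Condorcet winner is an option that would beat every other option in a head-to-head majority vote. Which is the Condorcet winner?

Option 5

Option 5 vs Option 1: 50–44
Option 5 vs Option 2: 50–44
Option 5 vs Option 3: 65–29
Option 5 vs Option 4: 50–44
Option 5 beats every other option.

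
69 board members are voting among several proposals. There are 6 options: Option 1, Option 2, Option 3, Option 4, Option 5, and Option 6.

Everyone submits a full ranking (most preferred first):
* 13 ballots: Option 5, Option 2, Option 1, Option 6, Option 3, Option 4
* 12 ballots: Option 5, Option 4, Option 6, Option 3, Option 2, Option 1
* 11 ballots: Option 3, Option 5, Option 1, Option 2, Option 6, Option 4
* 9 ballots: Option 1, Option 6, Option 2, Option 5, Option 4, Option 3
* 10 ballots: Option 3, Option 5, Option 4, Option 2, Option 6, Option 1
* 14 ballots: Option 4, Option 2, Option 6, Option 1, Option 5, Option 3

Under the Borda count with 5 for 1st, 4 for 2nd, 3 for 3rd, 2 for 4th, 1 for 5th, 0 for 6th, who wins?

Option 1: 13×3 + 12×0 + 11×3 + 9×5 + 10×0 + 14×2 = 145
Option 2: 13×4 + 12×1 + 11×2 + 9×3 + 10×2 + 14×4 = 189
Option 3: 13×1 + 12×2 + 11×5 + 9×0 + 10×5 + 14×0 = 142
Option 4: 13×0 + 12×4 + 11×0 + 9×1 + 10×3 + 14×5 = 157
Option 5: 13×5 + 12×5 + 11×4 + 9×2 + 10×4 + 14×1 = 241
Option 6: 13×2 + 12×3 + 11×1 + 9×4 + 10×1 + 14×3 = 161

Option 5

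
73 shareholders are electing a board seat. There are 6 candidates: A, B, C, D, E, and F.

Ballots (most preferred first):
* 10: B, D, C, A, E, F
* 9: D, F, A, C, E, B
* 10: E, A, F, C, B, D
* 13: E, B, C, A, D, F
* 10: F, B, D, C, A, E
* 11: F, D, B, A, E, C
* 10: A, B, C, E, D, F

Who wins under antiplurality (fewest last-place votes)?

A

Last-place votes: A 0, B 9, C 11, D 10, E 10, F 33.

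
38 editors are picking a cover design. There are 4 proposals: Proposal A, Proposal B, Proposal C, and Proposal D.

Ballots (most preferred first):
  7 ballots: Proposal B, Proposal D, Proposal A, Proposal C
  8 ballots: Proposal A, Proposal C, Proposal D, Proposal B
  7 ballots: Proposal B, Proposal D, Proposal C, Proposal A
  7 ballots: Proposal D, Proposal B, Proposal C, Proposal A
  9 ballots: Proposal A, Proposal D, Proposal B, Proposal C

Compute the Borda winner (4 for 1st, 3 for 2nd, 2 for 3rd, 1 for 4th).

Proposal D

Proposal A: 7×2 + 8×4 + 7×1 + 7×1 + 9×4 = 96
Proposal B: 7×4 + 8×1 + 7×4 + 7×3 + 9×2 = 103
Proposal C: 7×1 + 8×3 + 7×2 + 7×2 + 9×1 = 68
Proposal D: 7×3 + 8×2 + 7×3 + 7×4 + 9×3 = 113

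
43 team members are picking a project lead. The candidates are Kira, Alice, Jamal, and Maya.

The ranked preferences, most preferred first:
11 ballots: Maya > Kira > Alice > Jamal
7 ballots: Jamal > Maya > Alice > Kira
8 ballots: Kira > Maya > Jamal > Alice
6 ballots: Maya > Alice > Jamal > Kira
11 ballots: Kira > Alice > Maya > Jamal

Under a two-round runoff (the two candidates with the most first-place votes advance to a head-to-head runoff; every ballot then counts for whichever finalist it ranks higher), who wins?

Maya

Round 1 first-place votes: Kira 19, Alice 0, Jamal 7, Maya 17. Kira and Maya advance.
Runoff: Kira is ranked above Maya on 19 ballots, Maya above Kira on 24.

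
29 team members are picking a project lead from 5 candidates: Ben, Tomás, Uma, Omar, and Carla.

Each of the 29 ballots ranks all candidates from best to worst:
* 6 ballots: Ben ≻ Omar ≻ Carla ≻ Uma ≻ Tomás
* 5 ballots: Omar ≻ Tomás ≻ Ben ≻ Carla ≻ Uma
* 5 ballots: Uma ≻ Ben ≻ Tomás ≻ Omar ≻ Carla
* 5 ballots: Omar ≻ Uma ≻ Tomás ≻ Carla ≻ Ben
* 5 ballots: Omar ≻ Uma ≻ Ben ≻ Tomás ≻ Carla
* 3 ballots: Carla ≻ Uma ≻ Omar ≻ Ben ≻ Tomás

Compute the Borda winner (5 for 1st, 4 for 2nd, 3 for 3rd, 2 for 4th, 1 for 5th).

Omar

Ben: 6×5 + 5×3 + 5×4 + 5×1 + 5×3 + 3×2 = 91
Tomás: 6×1 + 5×4 + 5×3 + 5×3 + 5×2 + 3×1 = 69
Uma: 6×2 + 5×1 + 5×5 + 5×4 + 5×4 + 3×4 = 94
Omar: 6×4 + 5×5 + 5×2 + 5×5 + 5×5 + 3×3 = 118
Carla: 6×3 + 5×2 + 5×1 + 5×2 + 5×1 + 3×5 = 63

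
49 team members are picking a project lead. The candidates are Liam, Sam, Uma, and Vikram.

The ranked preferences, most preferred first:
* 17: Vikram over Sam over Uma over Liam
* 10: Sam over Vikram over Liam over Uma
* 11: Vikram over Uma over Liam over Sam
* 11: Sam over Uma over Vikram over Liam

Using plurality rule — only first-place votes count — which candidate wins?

Vikram

First-place votes: Liam 0, Sam 21, Uma 0, Vikram 28.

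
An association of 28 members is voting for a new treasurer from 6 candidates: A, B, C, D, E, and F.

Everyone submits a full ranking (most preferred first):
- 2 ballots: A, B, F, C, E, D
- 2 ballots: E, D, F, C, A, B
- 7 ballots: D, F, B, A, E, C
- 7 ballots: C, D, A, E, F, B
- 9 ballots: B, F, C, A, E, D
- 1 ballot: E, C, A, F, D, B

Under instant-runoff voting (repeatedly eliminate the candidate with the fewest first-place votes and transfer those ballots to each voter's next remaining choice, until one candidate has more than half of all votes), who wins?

D

Round 1: A 2, B 9, C 7, D 7, E 3, F 0. F eliminated.
Round 2: A 2, B 9, C 7, D 7, E 3. A eliminated.
Round 3: B 11, C 7, D 7, E 3. E eliminated.
Round 4: B 11, C 8, D 9. C eliminated.
Round 5: B 11, D 17. D has a majority (≥15).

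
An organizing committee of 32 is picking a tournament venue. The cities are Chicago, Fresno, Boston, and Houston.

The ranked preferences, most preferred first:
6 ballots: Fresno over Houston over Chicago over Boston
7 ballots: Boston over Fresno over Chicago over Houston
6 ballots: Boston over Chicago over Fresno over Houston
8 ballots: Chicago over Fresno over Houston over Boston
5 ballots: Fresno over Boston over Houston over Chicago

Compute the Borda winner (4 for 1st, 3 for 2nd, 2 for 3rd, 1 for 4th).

Fresno

Chicago: 6×2 + 7×2 + 6×3 + 8×4 + 5×1 = 81
Fresno: 6×4 + 7×3 + 6×2 + 8×3 + 5×4 = 101
Boston: 6×1 + 7×4 + 6×4 + 8×1 + 5×3 = 81
Houston: 6×3 + 7×1 + 6×1 + 8×2 + 5×2 = 57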